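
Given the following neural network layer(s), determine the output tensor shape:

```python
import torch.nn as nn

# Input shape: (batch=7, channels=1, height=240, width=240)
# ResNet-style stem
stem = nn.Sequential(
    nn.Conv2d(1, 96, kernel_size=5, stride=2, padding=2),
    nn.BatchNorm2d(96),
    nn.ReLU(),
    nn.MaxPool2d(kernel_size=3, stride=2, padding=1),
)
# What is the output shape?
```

Input: (7, 1, 240, 240) -> after Conv2d 5x5 stride=2: (7, 96, 120, 120) -> Output: (7, 96, 60, 60)

Answer: (7, 96, 60, 60)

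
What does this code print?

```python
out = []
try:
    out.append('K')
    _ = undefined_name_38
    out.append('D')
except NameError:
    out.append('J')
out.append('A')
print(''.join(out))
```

Execution trace: 'K' (try body) → 'J' (except NameError) → 'A' (after the try/except). Output: KJA

Answer: KJA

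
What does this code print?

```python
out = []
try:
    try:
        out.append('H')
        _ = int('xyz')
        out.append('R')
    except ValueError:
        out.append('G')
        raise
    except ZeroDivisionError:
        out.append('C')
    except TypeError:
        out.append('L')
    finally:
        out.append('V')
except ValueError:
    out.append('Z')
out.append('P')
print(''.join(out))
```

Execution trace: 'H' (try body) → 'G' (except ValueError) → 'V' (finally) → 'Z' (outer except ValueError) → 'P' (after the try/except). Output: HGVZP

Answer: HGVZP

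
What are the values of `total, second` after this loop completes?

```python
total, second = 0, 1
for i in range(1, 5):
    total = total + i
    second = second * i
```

Sum and factorial of 1 to 4
`total, second` takes the values: (0, 1) → (1, 1) → (3, 1) → (3, 2) → (6, 2) → (6, 6) → (10, 6) → (10, 24)

Answer: 10, 24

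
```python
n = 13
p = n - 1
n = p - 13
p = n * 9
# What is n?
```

Trace:
`n = 13` → n = 13
`p = n - 1` → p = 12
`n = p - 13` → n = -1
`p = n * 9` → p = -9
So n = -1

Answer: -1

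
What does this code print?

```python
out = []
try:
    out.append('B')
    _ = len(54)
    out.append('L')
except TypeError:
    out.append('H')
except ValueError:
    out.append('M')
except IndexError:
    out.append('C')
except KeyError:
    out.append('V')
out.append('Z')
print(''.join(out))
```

Execution trace: 'B' (try body) → 'H' (except TypeError) → 'Z' (after the try/except). Output: BHZ

Answer: BHZ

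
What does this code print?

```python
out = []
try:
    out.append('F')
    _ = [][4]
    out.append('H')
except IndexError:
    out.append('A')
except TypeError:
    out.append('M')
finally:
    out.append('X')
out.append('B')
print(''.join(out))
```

Execution trace: 'F' (try body) → 'A' (except IndexError) → 'X' (finally) → 'B' (after the try/except). Output: FAXB

Answer: FAXB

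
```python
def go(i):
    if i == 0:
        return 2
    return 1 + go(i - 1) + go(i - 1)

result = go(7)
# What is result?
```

go(i) = 1 + 2·go(i-1), go(0)=2. Closed form: (2+1)·2^7 - 1 = 383.

Answer: 383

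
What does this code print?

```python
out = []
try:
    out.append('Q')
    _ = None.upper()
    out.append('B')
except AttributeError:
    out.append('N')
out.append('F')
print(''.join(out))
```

Execution trace: 'Q' (try body) → 'N' (except AttributeError) → 'F' (after the try/except). Output: QNF

Answer: QNF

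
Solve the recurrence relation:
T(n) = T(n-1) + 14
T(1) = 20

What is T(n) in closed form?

Unrolling: T(n) = T(1) + 14·(n-1) = 20 + 14(n-1) = 14n + 6.

Answer: T(n) = 14n + 6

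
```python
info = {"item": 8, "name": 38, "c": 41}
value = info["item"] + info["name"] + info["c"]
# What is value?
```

Trace:
`info = {"item": 8, "name": 38, "c": 41}` → info = {'item': 8, 'name': 38, 'c': 41}
`value = info["item"] + info["name"] + info["c"]` → value = 87
So value = 87

Answer: 87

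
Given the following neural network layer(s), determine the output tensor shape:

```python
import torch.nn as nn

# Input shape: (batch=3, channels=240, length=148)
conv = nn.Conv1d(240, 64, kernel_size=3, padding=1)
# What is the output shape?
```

Input: (3, 240, 148) -> Output: (3, 64, 148)

Answer: (3, 64, 148)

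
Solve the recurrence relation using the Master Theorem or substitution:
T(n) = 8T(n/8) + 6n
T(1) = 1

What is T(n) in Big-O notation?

By Master Theorem: a=8, b=8, f(n)=6n. Since log_8(8) = 1 and f(n) = Θ(n^1), Case 2 applies. T(n) = O(n log n).

Answer: O(n log n)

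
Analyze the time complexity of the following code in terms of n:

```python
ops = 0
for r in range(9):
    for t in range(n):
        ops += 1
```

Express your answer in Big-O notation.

Each loop level contributes: 1 × n. Multiplying the contributions gives O(n).

Answer: O(n)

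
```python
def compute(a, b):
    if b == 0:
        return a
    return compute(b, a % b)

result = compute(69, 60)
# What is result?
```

compute(69, 60) -> compute(60, 9) -> compute(9, 6) -> compute(6, 3) -> compute(3, 0) -> 3

Answer: 3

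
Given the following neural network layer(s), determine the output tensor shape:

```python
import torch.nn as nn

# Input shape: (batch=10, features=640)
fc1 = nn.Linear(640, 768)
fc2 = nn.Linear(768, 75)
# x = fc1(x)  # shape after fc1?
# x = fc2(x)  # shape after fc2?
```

Input: (10, 640) -> after fc1: (10, 768) -> Output: (10, 75)

Answer: (10, 75)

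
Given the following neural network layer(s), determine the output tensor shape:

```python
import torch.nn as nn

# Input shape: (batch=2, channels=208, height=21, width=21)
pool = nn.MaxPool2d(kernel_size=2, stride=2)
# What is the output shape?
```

Input: (2, 208, 21, 21) -> Output: (2, 208, 10, 10)

Answer: (2, 208, 10, 10)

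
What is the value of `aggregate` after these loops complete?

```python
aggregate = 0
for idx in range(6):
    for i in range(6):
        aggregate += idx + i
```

Sum of all idx+i for idx,i in 6x6
`aggregate` takes the values: 0 → 1 → 3 → 6 → 10 → 15 → 16 → 18 → 21 → 25 → 30 → 36 → 38 → 41 → 45 → 50 → 56 → 63 → 66 → 70 → 75 → 81 → 88 → 96 → 100 → 105 → 111 → 118 → 126 → 135 → 140 → 146 → 153 → 161 → 170 → 180

Answer: 180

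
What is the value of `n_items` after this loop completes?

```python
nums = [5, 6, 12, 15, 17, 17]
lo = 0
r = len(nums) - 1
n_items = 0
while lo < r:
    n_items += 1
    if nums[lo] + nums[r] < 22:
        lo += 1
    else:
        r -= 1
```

Steps to find pair summing to 22
`n_items` takes the values: 0 → 1 → 2 → 3 → 4 → 5

Answer: 5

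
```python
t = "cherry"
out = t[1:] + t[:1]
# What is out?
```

Trace:
`t = "cherry"` → t = 'cherry'
`out = t[1:] + t[:1]` → out = 'herryc'
So out = 'herryc'

Answer: 'herryc'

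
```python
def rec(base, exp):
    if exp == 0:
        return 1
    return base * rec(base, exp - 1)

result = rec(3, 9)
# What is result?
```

rec(3, 9) = 3 * 3 * 3 * 3 * 3 * 3 * 3 * 3 * 3 = 19683

Answer: 19683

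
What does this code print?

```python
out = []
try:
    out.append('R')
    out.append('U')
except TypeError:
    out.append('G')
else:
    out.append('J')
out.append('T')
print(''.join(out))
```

Execution trace: 'R' (try body) → 'U' (try body, no exception) → 'J' (else) → 'T' (after the try/except). Output: RUJT

Answer: RUJT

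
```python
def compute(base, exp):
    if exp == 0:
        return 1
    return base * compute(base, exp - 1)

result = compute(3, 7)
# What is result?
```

compute(3, 7) = 3 * 3 * 3 * 3 * 3 * 3 * 3 = 2187

Answer: 2187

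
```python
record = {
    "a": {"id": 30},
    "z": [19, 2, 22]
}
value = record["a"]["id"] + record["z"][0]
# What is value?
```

Trace:
`record = { ...` → record = {'a': {'id': 30}, 'z': [19, 2, 22]}
`value = record["a"]["id"] + record["z"][0]` → value = 49
So value = 49

Answer: 49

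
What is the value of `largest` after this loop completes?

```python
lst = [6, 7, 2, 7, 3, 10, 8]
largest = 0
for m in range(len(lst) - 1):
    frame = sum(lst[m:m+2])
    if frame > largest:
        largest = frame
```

Max sum of 2-element window in [6, 7, 2, 7, 3, 10, 8]
`largest` takes the values: 0 → 13 → 18

Answer: 18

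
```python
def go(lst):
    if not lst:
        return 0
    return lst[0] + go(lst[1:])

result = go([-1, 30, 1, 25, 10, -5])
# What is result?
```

(-1) + 30 + 1 + 25 + 10 + (-5) + 0 = 60

Answer: 60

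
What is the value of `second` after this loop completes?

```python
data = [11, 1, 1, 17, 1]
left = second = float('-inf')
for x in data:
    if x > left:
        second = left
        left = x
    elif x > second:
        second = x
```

Second largest (with repeats) in [11, 1, 1, 17, 1]
`second` takes the values: -inf → 1 → 11

Answer: 11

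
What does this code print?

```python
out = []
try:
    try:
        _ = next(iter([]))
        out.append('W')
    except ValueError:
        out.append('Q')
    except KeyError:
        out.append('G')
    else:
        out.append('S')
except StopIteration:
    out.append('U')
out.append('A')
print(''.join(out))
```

Execution trace: 'U' (outer except StopIteration) → 'A' (after the try/except). Output: UA

Answer: UA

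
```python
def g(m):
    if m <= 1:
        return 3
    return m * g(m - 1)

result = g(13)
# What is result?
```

g(13) = 13 * 12 * 11 * 10 * 9 * 8 * 7 * 6 * 5 * 4 * 3 * 2 * 3 = 18681062400

Answer: 18681062400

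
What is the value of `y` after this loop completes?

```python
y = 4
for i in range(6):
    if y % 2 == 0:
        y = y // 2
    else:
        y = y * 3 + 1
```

Collatz-style transformation from 4
`y` takes the values: 4 → 2 → 1 → 4 → 2 → 1 → 4

Answer: 4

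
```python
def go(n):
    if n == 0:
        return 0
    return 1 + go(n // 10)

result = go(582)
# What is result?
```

Count of digits of 582: 3

Answer: 3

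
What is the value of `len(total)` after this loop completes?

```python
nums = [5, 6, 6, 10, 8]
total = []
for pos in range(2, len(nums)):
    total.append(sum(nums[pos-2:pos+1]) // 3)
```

Number of 3-element averages
`total` takes the values: [] → [5] → [5, 7] → [5, 7, 8]
So `len(total)` = 3

Answer: 3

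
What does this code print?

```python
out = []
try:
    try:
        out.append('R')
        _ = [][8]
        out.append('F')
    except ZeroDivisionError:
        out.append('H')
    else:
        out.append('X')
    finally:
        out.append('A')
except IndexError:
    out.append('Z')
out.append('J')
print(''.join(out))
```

Execution trace: 'R' (try body) → 'A' (finally) → 'Z' (outer except IndexError) → 'J' (after the try/except). Output: RAZJ

Answer: RAZJ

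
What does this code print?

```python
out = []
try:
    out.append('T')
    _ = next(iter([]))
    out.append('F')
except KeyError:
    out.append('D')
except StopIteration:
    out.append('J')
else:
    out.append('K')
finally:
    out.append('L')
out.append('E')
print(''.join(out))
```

Execution trace: 'T' (try body) → 'J' (except StopIteration) → 'L' (finally) → 'E' (after the try/except). Output: TJLE

Answer: TJLE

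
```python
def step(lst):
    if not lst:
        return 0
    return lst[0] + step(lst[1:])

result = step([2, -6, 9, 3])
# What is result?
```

2 + (-6) + 9 + 3 + 0 = 8

Answer: 8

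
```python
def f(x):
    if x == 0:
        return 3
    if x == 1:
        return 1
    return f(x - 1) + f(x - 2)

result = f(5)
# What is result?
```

Build up from base cases: f(0)=3, f(1)=1, f(2)=4, f(3)=5, f(4)=9, f(5)=14

Answer: 14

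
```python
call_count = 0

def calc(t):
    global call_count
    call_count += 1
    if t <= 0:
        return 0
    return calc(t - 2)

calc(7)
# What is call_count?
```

Linear recursion stepping by 2: 5 calls from t=7 down to ≤0.

Answer: 5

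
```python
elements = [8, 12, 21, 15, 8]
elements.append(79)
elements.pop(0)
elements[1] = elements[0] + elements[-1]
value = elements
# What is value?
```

Trace:
`elements = [8, 12, 21, 15, 8]` → elements = [8, 12, 21, 15, 8]
`elements.append(79)` → elements = [8, 12, 21, 15, 8, 79]
`elements.pop(0)` → elements = [12, 21, 15, 8, 79]
`elements[1] = elements[0] + elements[-1]` → elements = [12, 91, 15, 8, 79]
`value = elements` → value = [12, 91, 15, 8, 79]
So value = [12, 91, 15, 8, 79]

Answer: [12, 91, 15, 8, 79]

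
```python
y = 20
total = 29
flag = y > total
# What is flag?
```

Trace:
`y = 20` → y = 20
`total = 29` → total = 29
`flag = y > total` → flag = False
So flag = False

Answer: False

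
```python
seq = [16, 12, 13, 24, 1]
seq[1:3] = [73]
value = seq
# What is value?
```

Trace:
`seq = [16, 12, 13, 24, 1]` → seq = [16, 12, 13, 24, 1]
`seq[1:3] = [73]` → seq = [16, 73, 24, 1]
`value = seq` → value = [16, 73, 24, 1]
So value = [16, 73, 24, 1]

Answer: [16, 73, 24, 1]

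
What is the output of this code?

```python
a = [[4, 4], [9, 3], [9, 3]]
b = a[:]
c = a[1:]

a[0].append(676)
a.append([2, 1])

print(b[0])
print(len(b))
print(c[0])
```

Key concept: slice with nested mutation.
Step by step:
`a = [[4, 4], [9, 3], [9, 3]]` → a = [[4, 4], [9, 3], [9, 3]]
`b = a[:]` → b = [[4, 4], [9, 3], [9, 3]]
`c = a[1:]` → c = [[9, 3], [9, 3]]
`a[0].append(676)` → a = [[4, 4, 676], [9, 3], [9, 3]]; b = [[4, 4, 676], [9, 3], [9, 3]]
`a.append([2, 1])` → a = [[4, 4, 676], [9, 3], [9, 3], [2, 1]]
`print(b[0])` → prints [4, 4, 676]
`print(len(b))` → prints 3
`print(c[0])` → prints [9, 3]

Answer:
[4, 4, 676]
3
[9, 3]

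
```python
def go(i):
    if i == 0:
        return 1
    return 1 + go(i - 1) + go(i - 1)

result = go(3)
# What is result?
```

go(i) = 1 + 2·go(i-1), go(0)=1. Closed form: (1+1)·2^3 - 1 = 15.

Answer: 15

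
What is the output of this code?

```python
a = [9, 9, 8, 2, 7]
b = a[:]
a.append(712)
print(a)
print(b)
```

Key concept: slice [:] creates copy.
Step by step:
`a = [9, 9, 8, 2, 7]` → a = [9, 9, 8, 2, 7]
`b = a[:]` → b = [9, 9, 8, 2, 7]
`a.append(712)` → a = [9, 9, 8, 2, 7, 712]
`print(a)` → prints [9, 9, 8, 2, 7, 712]
`print(b)` → prints [9, 9, 8, 2, 7]

Answer:
[9, 9, 8, 2, 7, 712]
[9, 9, 8, 2, 7]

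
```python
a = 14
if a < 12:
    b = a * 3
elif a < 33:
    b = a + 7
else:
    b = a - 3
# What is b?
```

Trace:
`a = 14` → a = 14
`if a < 12: ...` → a < 12 is False, a < 33 is True → b = 21
So b = 21

Answer: 21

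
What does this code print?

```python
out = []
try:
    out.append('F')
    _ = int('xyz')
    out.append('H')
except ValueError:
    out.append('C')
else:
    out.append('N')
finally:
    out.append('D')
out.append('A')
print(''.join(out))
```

Execution trace: 'F' (try body) → 'C' (except ValueError) → 'D' (finally) → 'A' (after the try/except). Output: FCDA

Answer: FCDA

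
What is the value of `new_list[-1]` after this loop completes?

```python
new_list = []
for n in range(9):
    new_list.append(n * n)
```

Last element of squares 0 to 8
`new_list` takes the values: [] → [0] → [0, 1] → [0, 1, 4] → [0, 1, 4, 9] → [0, 1, 4, 9, 16] → [0, 1, 4, 9, 16, 25] → [0, 1, 4, 9, 16, 25, 36] → [0, 1, 4, 9, 16, 25, 36, 49] → [0, 1, 4, 9, 16, 25, 36, 49, 64]
So `new_list[-1]` = 64

Answer: 64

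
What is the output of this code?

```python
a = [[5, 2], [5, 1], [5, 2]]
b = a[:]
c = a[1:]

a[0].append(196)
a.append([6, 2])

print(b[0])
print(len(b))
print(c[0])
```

Key concept: slice with nested mutation.
Step by step:
`a = [[5, 2], [5, 1], [5, 2]]` → a = [[5, 2], [5, 1], [5, 2]]
`b = a[:]` → b = [[5, 2], [5, 1], [5, 2]]
`c = a[1:]` → c = [[5, 1], [5, 2]]
`a[0].append(196)` → a = [[5, 2, 196], [5, 1], [5, 2]]; b = [[5, 2, 196], [5, 1], [5, 2]]
`a.append([6, 2])` → a = [[5, 2, 196], [5, 1], [5, 2], [6, 2]]
`print(b[0])` → prints [5, 2, 196]
`print(len(b))` → prints 3
`print(c[0])` → prints [5, 1]

Answer:
[5, 2, 196]
3
[5, 1]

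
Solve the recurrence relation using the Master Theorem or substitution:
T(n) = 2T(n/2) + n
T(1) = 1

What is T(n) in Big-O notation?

By Master Theorem: a=2, b=2, f(n)=n. Since log_2(2) = 1 and f(n) = Θ(n^1), Case 2 applies. T(n) = O(n log n).

Answer: O(n log n)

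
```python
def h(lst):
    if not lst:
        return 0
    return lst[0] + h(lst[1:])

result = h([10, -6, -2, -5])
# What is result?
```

10 + (-6) + (-2) + (-5) + 0 = -3

Answer: -3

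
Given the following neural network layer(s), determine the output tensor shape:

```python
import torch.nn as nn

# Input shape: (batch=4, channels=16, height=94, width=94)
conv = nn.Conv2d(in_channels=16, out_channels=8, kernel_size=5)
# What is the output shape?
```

Input: (4, 16, 94, 94) -> Output: (4, 8, 90, 90)

Answer: (4, 8, 90, 90)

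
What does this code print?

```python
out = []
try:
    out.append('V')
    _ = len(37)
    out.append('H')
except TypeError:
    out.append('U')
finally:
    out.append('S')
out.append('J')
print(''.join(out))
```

Execution trace: 'V' (try body) → 'U' (except TypeError) → 'S' (finally) → 'J' (after the try/except). Output: VUSJ

Answer: VUSJ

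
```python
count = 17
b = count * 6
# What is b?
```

Trace:
`count = 17` → count = 17
`b = count * 6` → b = 102
So b = 102

Answer: 102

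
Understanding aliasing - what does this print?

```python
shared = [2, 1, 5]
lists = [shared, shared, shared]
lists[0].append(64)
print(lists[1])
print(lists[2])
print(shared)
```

Key concept: list of same reference.
Step by step:
`shared = [2, 1, 5]` → shared = [2, 1, 5]
`lists = [shared, shared, shared]` → lists = [[2, 1, 5], [2, 1, 5], [2, 1, 5]]
`lists[0].append(64)` → shared = [2, 1, 5, 64]; lists = [[2, 1, 5, 64], [2, 1, 5, 64], [2, 1, 5, 64]]
`print(lists[1])` → prints [2, 1, 5, 64]
`print(lists[2])` → prints [2, 1, 5, 64]
`print(shared)` → prints [2, 1, 5, 64]

Answer:
[2, 1, 5, 64]
[2, 1, 5, 64]
[2, 1, 5, 64]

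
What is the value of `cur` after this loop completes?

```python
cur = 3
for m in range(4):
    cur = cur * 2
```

Multiply by 2, 4 times: 3 * 2^4 = 48
`cur` takes the values: 3 → 6 → 12 → 24 → 48

Answer: 48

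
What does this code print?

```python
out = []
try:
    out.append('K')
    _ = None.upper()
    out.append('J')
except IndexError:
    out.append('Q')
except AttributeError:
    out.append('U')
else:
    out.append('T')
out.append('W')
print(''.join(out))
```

Execution trace: 'K' (try body) → 'U' (except AttributeError) → 'W' (after the try/except). Output: KUW

Answer: KUW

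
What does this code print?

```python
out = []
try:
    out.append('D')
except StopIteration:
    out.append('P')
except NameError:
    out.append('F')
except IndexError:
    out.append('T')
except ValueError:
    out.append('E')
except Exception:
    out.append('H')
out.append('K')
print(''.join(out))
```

Execution trace: 'D' (try body, no exception) → 'K' (after the try/except). Output: DK

Answer: DK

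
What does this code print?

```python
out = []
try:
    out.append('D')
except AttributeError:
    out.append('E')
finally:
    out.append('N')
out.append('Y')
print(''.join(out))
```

Execution trace: 'D' (try body, no exception) → 'N' (finally) → 'Y' (after the try/except). Output: DNY

Answer: DNY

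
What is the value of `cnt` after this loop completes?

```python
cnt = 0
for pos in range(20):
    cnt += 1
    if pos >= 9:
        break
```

Loop breaks when pos reaches 9, cnt is 10
`cnt` takes the values: 0 → 1 → 2 → 3 → 4 → 5 → 6 → 7 → 8 → 9 → 10

Answer: 10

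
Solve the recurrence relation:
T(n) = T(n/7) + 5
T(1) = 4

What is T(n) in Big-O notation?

Each step divides n by 7 and adds 5. After log_7(n) steps we reach T(1)=4. So T(n) = 5·log_7(n) + 4 = O(log n).

Answer: O(log n)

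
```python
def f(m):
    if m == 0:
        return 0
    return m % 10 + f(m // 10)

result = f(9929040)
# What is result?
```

Sum of digits of 9929040: 0 + 4 + 0 + 9 + 2 + 9 + 9 = 33

Answer: 33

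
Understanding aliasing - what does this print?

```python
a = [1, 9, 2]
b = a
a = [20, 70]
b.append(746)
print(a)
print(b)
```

Key concept: rebinding vs mutation: a is rebound to a new list, b still points at the original.
Step by step:
`a = [1, 9, 2]` → a = [1, 9, 2]
`b = a` → b = [1, 9, 2] (same object as a)
`a = [20, 70]` → a = [20, 70]
`b.append(746)` → b = [1, 9, 2, 746]
`print(a)` → prints [20, 70]
`print(b)` → prints [1, 9, 2, 746]

Answer:
[20, 70]
[1, 9, 2, 746]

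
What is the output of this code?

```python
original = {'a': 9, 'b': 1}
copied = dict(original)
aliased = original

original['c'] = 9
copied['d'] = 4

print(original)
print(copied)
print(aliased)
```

Key concept: dict() creates copy, assignment creates alias.
Step by step:
`original = {'a': 9, 'b': 1}` → original = {'a': 9, 'b': 1}
`copied = dict(original)` → copied = {'a': 9, 'b': 1}
`aliased = original` → aliased = {'a': 9, 'b': 1} (same object as original)
`original['c'] = 9` → original = {'a': 9, 'b': 1, 'c': 9} (same object as aliased); aliased = {'a': 9, 'b': 1, 'c': 9} (same object as original)
`copied['d'] = 4` → copied = {'a': 9, 'b': 1, 'd': 4}
`print(original)` → prints {'a': 9, 'b': 1, 'c': 9}
`print(copied)` → prints {'a': 9, 'b': 1, 'd': 4}
`print(aliased)` → prints {'a': 9, 'b': 1, 'c': 9}

Answer:
{'a': 9, 'b': 1, 'c': 9}
{'a': 9, 'b': 1, 'd': 4}
{'a': 9, 'b': 1, 'c': 9}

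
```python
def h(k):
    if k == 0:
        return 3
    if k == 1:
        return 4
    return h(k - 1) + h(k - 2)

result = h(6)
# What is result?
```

Build up from base cases: h(0)=3, h(1)=4, h(2)=7, h(3)=11, h(4)=18, h(5)=29, h(6)=47

Answer: 47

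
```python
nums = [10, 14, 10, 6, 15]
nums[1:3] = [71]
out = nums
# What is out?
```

Trace:
`nums = [10, 14, 10, 6, 15]` → nums = [10, 14, 10, 6, 15]
`nums[1:3] = [71]` → nums = [10, 71, 6, 15]
`out = nums` → out = [10, 71, 6, 15]
So out = [10, 71, 6, 15]

Answer: [10, 71, 6, 15]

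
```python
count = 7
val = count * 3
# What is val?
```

Trace:
`count = 7` → count = 7
`val = count * 3` → val = 21
So val = 21

Answer: 21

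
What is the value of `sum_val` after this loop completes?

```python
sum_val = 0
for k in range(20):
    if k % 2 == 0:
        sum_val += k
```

Sum of even numbers 0 to 19
`sum_val` takes the values: 0 → 2 → 6 → 12 → 20 → 30 → 42 → 56 → 72 → 90

Answer: 90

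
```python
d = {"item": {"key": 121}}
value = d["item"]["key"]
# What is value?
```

Trace:
`d = {"item": {"key": 121}}` → d = {'item': {'key': 121}}
`value = d["item"]["key"]` → value = 121
So value = 121

Answer: 121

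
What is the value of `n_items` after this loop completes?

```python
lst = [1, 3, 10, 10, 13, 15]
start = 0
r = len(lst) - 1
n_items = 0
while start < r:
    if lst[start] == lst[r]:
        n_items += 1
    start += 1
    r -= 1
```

Count matching pairs from ends
`n_items` takes the values: 0 → 1

Answer: 1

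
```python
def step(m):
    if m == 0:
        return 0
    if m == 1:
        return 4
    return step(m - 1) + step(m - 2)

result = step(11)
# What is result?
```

Build up from base cases: step(0)=0, step(1)=4, step(2)=4, step(3)=8, step(4)=12, step(5)=20, step(6)=32, ..., step(11)=356

Answer: 356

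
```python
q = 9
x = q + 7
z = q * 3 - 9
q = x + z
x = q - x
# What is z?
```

Trace:
`q = 9` → q = 9
`x = q + 7` → x = 16
`z = q * 3 - 9` → z = 18
`q = x + z` → q = 34
`x = q - x` → x = 18
So z = 18

Answer: 18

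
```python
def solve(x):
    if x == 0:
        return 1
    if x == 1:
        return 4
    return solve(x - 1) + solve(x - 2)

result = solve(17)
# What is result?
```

Build up from base cases: solve(0)=1, solve(1)=4, solve(2)=5, solve(3)=9, solve(4)=14, solve(5)=23, solve(6)=37, ..., solve(17)=7375

Answer: 7375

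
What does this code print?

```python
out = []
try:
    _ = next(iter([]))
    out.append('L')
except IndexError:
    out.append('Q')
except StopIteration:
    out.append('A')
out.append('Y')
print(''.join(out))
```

Execution trace: 'A' (except StopIteration) → 'Y' (after the try/except). Output: AY

Answer: AY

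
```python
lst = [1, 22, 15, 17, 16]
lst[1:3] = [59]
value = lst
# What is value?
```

Trace:
`lst = [1, 22, 15, 17, 16]` → lst = [1, 22, 15, 17, 16]
`lst[1:3] = [59]` → lst = [1, 59, 17, 16]
`value = lst` → value = [1, 59, 17, 16]
So value = [1, 59, 17, 16]

Answer: [1, 59, 17, 16]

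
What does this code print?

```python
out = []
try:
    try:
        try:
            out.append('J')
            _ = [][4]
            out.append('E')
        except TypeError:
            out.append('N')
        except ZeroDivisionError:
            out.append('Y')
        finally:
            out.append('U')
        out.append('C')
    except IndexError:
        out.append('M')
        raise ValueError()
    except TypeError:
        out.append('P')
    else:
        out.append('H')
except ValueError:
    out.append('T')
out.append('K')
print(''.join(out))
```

Execution trace: 'J' (inner try body) → 'U' (inner finally) → 'M' (except IndexError) → 'T' (outer except ValueError) → 'K' (after the try/except). Output: JUMTK

Answer: JUMTK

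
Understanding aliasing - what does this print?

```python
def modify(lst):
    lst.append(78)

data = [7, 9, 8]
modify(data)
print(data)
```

Key concept: function modifies passed list.
Step by step:
`data = [7, 9, 8]` → data = [7, 9, 8]
`modify(data)` → data = [7, 9, 8, 78]
`print(data)` → prints [7, 9, 8, 78]

Answer: [7, 9, 8, 78]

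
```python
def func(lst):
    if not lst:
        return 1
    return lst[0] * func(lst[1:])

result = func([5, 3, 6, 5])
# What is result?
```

Product over [5, 3, 6, 5] = 5 * 3 * 6 * 5 = 450

Answer: 450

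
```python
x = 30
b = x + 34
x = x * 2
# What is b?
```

Trace:
`x = 30` → x = 30
`b = x + 34` → b = 64
`x = x * 2` → x = 60
So b = 64

Answer: 64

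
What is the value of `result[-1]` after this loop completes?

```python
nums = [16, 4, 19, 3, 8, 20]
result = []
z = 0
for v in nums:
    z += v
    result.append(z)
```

Cumulative sum ends at 70
`result` takes the values: [] → [16] → [16, 20] → [16, 20, 39] → [16, 20, 39, 42] → [16, 20, 39, 42, 50] → [16, 20, 39, 42, 50, 70]
So `result[-1]` = 70

Answer: 70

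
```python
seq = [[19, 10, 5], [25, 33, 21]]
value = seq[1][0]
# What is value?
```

Trace:
`seq = [[19, 10, 5], [25, 33, 21]]` → seq = [[19, 10, 5], [25, 33, 21]]
`value = seq[1][0]` → value = 25
So value = 25

Answer: 25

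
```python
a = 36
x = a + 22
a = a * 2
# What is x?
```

Trace:
`a = 36` → a = 36
`x = a + 22` → x = 58
`a = a * 2` → a = 72
So x = 58

Answer: 58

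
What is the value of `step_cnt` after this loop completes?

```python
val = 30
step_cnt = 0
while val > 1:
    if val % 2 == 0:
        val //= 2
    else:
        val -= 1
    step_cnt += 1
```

Steps to reduce 30 to 1
`step_cnt` takes the values: 0 → 1 → 2 → 3 → 4 → 5 → 6 → 7

Answer: 7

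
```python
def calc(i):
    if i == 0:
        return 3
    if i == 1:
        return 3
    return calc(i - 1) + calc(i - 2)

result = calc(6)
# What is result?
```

Build up from base cases: calc(0)=3, calc(1)=3, calc(2)=6, calc(3)=9, calc(4)=15, calc(5)=24, calc(6)=39

Answer: 39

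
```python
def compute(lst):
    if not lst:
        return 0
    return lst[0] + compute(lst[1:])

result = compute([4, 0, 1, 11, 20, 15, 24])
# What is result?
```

4 + 0 + 1 + 11 + 20 + 15 + 24 + 0 = 75

Answer: 75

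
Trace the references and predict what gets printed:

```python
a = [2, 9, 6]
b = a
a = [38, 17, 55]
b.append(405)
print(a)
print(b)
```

Key concept: rebinding vs mutation: a is rebound to a new list, b still points at the original.
Step by step:
`a = [2, 9, 6]` → a = [2, 9, 6]
`b = a` → b = [2, 9, 6] (same object as a)
`a = [38, 17, 55]` → a = [38, 17, 55]
`b.append(405)` → b = [2, 9, 6, 405]
`print(a)` → prints [38, 17, 55]
`print(b)` → prints [2, 9, 6, 405]

Answer:
[38, 17, 55]
[2, 9, 6, 405]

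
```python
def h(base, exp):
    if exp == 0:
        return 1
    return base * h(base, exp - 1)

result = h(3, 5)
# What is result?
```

h(3, 5) = 3 * 3 * 3 * 3 * 3 = 243

Answer: 243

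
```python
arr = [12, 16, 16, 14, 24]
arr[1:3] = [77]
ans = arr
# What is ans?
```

Trace:
`arr = [12, 16, 16, 14, 24]` → arr = [12, 16, 16, 14, 24]
`arr[1:3] = [77]` → arr = [12, 77, 14, 24]
`ans = arr` → ans = [12, 77, 14, 24]
So ans = [12, 77, 14, 24]

Answer: [12, 77, 14, 24]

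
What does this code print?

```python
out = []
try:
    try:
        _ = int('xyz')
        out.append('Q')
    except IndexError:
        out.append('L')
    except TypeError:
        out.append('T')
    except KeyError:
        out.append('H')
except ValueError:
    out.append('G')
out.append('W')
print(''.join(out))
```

Execution trace: 'G' (outer except ValueError) → 'W' (after the try/except). Output: GW

Answer: GW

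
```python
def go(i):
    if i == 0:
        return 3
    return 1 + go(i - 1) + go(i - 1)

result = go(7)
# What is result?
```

go(i) = 1 + 2·go(i-1), go(0)=3. Closed form: (3+1)·2^7 - 1 = 511.

Answer: 511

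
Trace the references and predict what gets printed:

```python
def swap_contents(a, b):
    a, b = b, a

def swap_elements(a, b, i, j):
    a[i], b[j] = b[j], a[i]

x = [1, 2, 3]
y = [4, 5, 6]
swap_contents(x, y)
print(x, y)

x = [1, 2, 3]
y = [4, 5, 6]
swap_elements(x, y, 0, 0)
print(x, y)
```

Key concept: parameter rebinding vs mutation.
Step by step:
`x = [1, 2, 3]` → x = [1, 2, 3]
`y = [4, 5, 6]` → y = [4, 5, 6]
`swap_contents(x, y)` → no visible change to tracked variables
`print(x, y)` → prints [1, 2, 3] [4, 5, 6]
`x = [1, 2, 3]` → x = [1, 2, 3]
`y = [4, 5, 6]` → y = [4, 5, 6]
`swap_elements(x, y, 0, 0)` → x = [4, 2, 3]; y = [1, 5, 6]
`print(x, y)` → prints [4, 2, 3] [1, 5, 6]

Answer:
[1, 2, 3] [4, 5, 6]
[4, 2, 3] [1, 5, 6]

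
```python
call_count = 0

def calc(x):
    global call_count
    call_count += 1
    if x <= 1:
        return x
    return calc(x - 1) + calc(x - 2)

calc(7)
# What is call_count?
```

Calls(x) = 1 + Calls(x-1) + Calls(x-2); Calls(0)=Calls(1)=1. For x=7 this gives 41.

Answer: 41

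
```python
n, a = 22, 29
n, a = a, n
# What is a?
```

Trace:
`n, a = 22, 29` → n = 22; a = 29
`n, a = a, n` → n = 29; a = 22
So a = 22

Answer: 22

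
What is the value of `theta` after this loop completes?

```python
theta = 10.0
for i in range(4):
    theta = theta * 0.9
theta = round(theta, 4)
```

Exponential decay: 10.0 * 0.9^4
`theta` takes the values: 10.0 → 9.0 → 8.1 → 7.29 → 6.561

Answer: 6.561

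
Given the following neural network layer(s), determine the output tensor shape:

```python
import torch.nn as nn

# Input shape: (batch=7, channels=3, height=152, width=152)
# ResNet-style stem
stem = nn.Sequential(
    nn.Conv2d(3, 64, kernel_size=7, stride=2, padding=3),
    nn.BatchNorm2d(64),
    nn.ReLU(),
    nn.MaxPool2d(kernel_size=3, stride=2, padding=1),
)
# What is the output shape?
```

Input: (7, 3, 152, 152) -> after Conv2d 7x7 stride=2: (7, 64, 76, 76) -> Output: (7, 64, 38, 38)

Answer: (7, 64, 38, 38)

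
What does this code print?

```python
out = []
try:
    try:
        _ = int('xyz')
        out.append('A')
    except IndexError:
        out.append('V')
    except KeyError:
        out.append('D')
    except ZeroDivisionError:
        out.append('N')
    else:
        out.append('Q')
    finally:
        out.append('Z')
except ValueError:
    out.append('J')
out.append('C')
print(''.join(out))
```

Execution trace: 'Z' (finally) → 'J' (outer except ValueError) → 'C' (after the try/except). Output: ZJC

Answer: ZJC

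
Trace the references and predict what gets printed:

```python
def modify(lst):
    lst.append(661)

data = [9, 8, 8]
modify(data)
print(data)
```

Key concept: function modifies passed list.
Step by step:
`data = [9, 8, 8]` → data = [9, 8, 8]
`modify(data)` → data = [9, 8, 8, 661]
`print(data)` → prints [9, 8, 8, 661]

Answer: [9, 8, 8, 661]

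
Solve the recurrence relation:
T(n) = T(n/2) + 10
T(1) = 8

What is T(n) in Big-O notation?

Each step divides n by 2 and adds 10. After log_2(n) steps we reach T(1)=8. So T(n) = 10·log_2(n) + 8 = O(log n).

Answer: O(log n)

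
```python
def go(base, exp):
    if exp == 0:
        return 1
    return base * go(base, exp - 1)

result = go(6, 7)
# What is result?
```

go(6, 7) = 6 * 6 * 6 * 6 * 6 * 6 * 6 = 279936

Answer: 279936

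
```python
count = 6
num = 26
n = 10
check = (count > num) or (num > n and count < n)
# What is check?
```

Trace:
`count = 6` → count = 6
`num = 26` → num = 26
`n = 10` → n = 10
`check = (count > num) or (num > n and count < n)` → check = True
So check = True

Answer: True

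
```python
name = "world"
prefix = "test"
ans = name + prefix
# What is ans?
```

Trace:
`name = "world"` → name = 'world'
`prefix = "test"` → prefix = 'test'
`ans = name + prefix` → ans = 'worldtest'
So ans = 'worldtest'

Answer: 'worldtest'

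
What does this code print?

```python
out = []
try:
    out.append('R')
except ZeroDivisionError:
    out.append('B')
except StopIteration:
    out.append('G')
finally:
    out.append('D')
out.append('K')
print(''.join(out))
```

Execution trace: 'R' (try body, no exception) → 'D' (finally) → 'K' (after the try/except). Output: RDK

Answer: RDK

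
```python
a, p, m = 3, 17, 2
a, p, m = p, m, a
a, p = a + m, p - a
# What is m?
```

Trace:
`a, p, m = 3, 17, 2` → a = 3; p = 17; m = 2
`a, p, m = p, m, a` → a = 17; p = 2; m = 3
`a, p = a + m, p - a` → a = 20; p = -15
So m = 3

Answer: 3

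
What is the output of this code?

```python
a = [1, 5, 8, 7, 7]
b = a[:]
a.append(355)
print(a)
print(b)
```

Key concept: slice [:] creates copy.
Step by step:
`a = [1, 5, 8, 7, 7]` → a = [1, 5, 8, 7, 7]
`b = a[:]` → b = [1, 5, 8, 7, 7]
`a.append(355)` → a = [1, 5, 8, 7, 7, 355]
`print(a)` → prints [1, 5, 8, 7, 7, 355]
`print(b)` → prints [1, 5, 8, 7, 7]

Answer:
[1, 5, 8, 7, 7, 355]
[1, 5, 8, 7, 7]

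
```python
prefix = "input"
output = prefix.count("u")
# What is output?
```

Trace:
`prefix = "input"` → prefix = 'input'
`output = prefix.count("u")` → output = 1
So output = 1

Answer: 1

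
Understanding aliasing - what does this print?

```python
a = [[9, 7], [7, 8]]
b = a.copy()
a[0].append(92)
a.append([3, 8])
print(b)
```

Key concept: shallow copy with nested lists.
Step by step:
`a = [[9, 7], [7, 8]]` → a = [[9, 7], [7, 8]]
`b = a.copy()` → b = [[9, 7], [7, 8]]
`a[0].append(92)` → a = [[9, 7, 92], [7, 8]]; b = [[9, 7, 92], [7, 8]]
`a.append([3, 8])` → a = [[9, 7, 92], [7, 8], [3, 8]]
`print(b)` → prints [[9, 7, 92], [7, 8]]

Answer: [[9, 7, 92], [7, 8]]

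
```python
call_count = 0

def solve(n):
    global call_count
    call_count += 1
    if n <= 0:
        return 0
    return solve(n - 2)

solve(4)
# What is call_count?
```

Linear recursion stepping by 2: 3 calls from n=4 down to ≤0.

Answer: 3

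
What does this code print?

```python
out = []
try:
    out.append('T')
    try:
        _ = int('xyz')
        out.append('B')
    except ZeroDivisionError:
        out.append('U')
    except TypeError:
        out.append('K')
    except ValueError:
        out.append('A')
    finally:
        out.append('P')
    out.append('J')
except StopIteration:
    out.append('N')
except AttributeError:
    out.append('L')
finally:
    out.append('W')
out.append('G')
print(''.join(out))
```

Execution trace: 'T' (try body) → 'A' (inner except ValueError) → 'P' (inner finally) → 'J' (try body, no exception) → 'W' (finally) → 'G' (after the try/except). Output: TAPJWG

Answer: TAPJWG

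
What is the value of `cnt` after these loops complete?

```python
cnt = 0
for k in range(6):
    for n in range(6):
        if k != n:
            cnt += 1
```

6² - 6 (exclude diagonal)
`cnt` takes the values: 0 → 1 → 2 → 3 → 4 → 5 → 6 → 7 → 8 → 9 → 10 → 11 → 12 → 13 → 14 → 15 → 16 → 17 → 18 → 19 → 20 → 21 → 22 → 23 → 24 → 25 → 26 → 27 → 28 → 29 → 30

Answer: 30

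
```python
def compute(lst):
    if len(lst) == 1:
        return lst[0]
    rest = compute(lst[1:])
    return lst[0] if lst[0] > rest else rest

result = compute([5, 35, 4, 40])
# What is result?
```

Recursive max over [5, 35, 4, 40] = 40

Answer: 40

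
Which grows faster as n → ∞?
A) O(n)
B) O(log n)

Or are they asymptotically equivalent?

O(n) vs O(log n): Higher order terms dominate.

Answer: A) O(n) grows faster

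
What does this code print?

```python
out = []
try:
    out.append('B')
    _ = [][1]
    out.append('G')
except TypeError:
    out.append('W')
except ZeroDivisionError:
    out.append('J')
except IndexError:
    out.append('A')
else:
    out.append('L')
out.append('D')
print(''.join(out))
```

Execution trace: 'B' (try body) → 'A' (except IndexError) → 'D' (after the try/except). Output: BAD

Answer: BAD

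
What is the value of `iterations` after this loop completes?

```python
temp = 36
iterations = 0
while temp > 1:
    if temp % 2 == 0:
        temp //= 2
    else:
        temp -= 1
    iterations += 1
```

Steps to reduce 36 to 1
`iterations` takes the values: 0 → 1 → 2 → 3 → 4 → 5 → 6

Answer: 6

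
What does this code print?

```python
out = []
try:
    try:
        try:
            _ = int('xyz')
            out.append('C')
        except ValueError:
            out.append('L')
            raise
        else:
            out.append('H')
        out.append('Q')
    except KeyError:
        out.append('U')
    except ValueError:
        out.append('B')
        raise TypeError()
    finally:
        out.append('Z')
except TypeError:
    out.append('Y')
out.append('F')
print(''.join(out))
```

Execution trace: 'L' (inner except ValueError) → 'B' (except ValueError) → 'Z' (finally) → 'Y' (outer except TypeError) → 'F' (after the try/except). Output: LBZYF

Answer: LBZYF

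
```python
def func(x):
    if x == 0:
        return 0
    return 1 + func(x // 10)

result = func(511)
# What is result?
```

Count of digits of 511: 3

Answer: 3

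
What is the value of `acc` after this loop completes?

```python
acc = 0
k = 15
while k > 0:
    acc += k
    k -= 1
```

Sum 15 down to 1
`acc` takes the values: 0 → 15 → 29 → 42 → 54 → 65 → 75 → 84 → 92 → 99 → 105 → 110 → 114 → 117 → 119 → 120

Answer: 120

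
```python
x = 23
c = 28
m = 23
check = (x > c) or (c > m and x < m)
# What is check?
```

Trace:
`x = 23` → x = 23
`c = 28` → c = 28
`m = 23` → m = 23
`check = (x > c) or (c > m and x < m)` → check = False
So check = False

Answer: False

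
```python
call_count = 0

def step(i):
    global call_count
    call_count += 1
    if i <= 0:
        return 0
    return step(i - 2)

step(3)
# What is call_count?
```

Linear recursion stepping by 2: 3 calls from i=3 down to ≤0.

Answer: 3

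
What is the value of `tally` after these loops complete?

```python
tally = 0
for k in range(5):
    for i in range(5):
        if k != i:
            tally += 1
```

5² - 5 (exclude diagonal)
`tally` takes the values: 0 → 1 → 2 → 3 → 4 → 5 → 6 → 7 → 8 → 9 → 10 → 11 → 12 → 13 → 14 → 15 → 16 → 17 → 18 → 19 → 20

Answer: 20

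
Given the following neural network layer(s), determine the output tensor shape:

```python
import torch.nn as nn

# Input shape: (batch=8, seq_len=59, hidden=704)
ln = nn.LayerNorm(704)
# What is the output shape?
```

Input: (8, 59, 704) -> Output: (8, 59, 704)

Answer: (8, 59, 704)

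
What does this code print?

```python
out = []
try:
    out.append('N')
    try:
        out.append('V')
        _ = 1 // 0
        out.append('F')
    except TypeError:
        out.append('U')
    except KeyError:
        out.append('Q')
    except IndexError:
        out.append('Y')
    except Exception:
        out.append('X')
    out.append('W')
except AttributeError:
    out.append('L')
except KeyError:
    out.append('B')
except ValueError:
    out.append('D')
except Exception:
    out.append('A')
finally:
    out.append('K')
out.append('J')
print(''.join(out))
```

Execution trace: 'N' (try body) → 'V' (inner try body) → 'X' (inner except Exception) → 'W' (try body, no exception) → 'K' (finally) → 'J' (after the try/except). Output: NVXWKJ

Answer: NVXWKJ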